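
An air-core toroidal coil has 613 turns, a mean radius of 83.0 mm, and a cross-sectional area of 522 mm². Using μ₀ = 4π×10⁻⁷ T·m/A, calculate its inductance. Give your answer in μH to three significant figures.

For a thin toroid, L = μ₀N²A/(2πR).
L = (4π×10⁻⁷)(613)²(5.220×10^-4) / (2π×8.300×10^-2 m) = 4.727×10^-4 H.

L ≈ 473 μH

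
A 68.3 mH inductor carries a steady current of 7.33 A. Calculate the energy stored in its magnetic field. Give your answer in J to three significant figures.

Stored magnetic energy: U = ½LI².
U = ½(6.830×10^-2 H)(7.33 A)² = 1.8348 J.

U ≈ 1.83 J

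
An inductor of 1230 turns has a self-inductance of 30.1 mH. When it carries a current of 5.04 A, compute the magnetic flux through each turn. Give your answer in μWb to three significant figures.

Φ_B ≈ 123 μWb

From L = NΦ_B/I, the flux per turn is Φ_B = LI/N.
Φ_B = (3.010×10^-2 H)(5.04 A)/1230 = 1.233×10^-4 Wb.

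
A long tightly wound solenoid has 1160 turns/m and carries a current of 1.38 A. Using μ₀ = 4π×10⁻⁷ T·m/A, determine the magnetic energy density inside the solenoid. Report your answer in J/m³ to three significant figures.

u ≈ 1.61 J/m³

B = μ₀nI = (4π×10⁻⁷)(1.160×10^3)(1.38) = 2.012×10^-3 T.
u = B²/(2μ₀) = (2.012×10^-3)²/(2×4π×10⁻⁷) = 1.61 J/m³.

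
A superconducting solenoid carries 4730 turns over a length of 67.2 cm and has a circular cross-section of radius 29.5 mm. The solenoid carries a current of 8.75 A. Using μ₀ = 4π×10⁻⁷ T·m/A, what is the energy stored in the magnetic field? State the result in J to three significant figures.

U ≈ 4.38 J

A = πr² = π(2.950×10^-2 m)² = 2.734×10^-3 m².
L = μ₀N²A/ℓ = (4π×10⁻⁷)(4730)²(2.734×10^-3)/(0.672) = 0.1144 H.
U = ½LI² = ½(0.1144)(8.75)² = 4.379 J.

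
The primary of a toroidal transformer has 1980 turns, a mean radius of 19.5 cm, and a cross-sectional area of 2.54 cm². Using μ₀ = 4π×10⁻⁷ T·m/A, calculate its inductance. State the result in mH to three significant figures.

For a thin toroid, L = μ₀N²A/(2πR).
L = (4π×10⁻⁷)(1980)²(2.540×10^-4) / (2π×0.195 m) = 1.021×10^-3 H.

L ≈ 1.02 mH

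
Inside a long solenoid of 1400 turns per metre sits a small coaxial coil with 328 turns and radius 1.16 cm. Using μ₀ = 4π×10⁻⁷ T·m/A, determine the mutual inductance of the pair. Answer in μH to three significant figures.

M ≈ 244 μH

The outer solenoid produces a uniform field B₁ = μ₀n₁I₁ across the inner coil,
so the flux linkage is N₂Φ = N₂B₁A₂ = μ₀n₁N₂A₂·I₁, giving M = μ₀n₁N₂A₂.
A₂ = πr² = π(1.160×10^-2 m)² = 4.227×10^-4 m².
M = (4π×10⁻⁷)(1400)(328)(4.227×10^-4) = 2.439×10^-4 H.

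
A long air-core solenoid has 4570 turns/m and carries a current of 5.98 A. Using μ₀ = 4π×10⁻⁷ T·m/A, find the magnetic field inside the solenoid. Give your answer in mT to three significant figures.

B ≈ 34.3 mT

Inside a long solenoid, B = μ₀nI.
B = (4π×10⁻⁷)(4.570×10^3 m⁻¹)(5.98 A) = 3.434×10^-2 T.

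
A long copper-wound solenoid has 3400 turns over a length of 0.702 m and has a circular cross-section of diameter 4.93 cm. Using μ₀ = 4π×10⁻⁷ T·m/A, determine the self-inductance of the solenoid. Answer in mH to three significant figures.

L ≈ 39.5 mH

A = π(d/2)² = π(2.465×10^-2 m)² = 1.909×10^-3 m².
For a long solenoid, L = μ₀N²A/ℓ.
L = (4π×10⁻⁷)(3400)²(1.909×10^-3)/(0.702 m) = 3.950×10^-2 H.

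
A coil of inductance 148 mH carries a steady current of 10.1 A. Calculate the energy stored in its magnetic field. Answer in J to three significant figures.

Stored magnetic energy: U = ½LI².
U = ½(0.148 H)(10.1 A)² = 7.549 J.

U ≈ 7.55 J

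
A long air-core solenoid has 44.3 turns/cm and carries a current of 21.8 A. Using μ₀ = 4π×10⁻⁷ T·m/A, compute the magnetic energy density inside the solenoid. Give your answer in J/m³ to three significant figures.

B = μ₀nI = (4π×10⁻⁷)(4.430×10^3)(21.8) = 0.1214 T.
u = B²/(2μ₀) = (0.1214)²/(2×4π×10⁻⁷) = 5.860×10^3 J/m³.

u ≈ 5860 J/m³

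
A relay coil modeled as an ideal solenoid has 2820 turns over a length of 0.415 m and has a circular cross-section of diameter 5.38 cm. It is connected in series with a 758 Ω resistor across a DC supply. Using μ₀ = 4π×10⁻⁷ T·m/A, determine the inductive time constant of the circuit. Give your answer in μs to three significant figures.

τ ≈ 72.2 μs

A = π(d/2)² = π(2.690×10^-2 m)² = 2.273×10^-3 m².
L = μ₀N²A/ℓ = (4π×10⁻⁷)(2820)²(2.273×10^-3)/(0.415) = 5.474×10^-2 H.
τ = L/R = (5.474×10^-2)/(758) = 7.222×10^-5 s.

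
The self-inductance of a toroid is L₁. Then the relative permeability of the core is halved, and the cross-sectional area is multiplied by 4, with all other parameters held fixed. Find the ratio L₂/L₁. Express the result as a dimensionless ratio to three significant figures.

For a toroid, L ∝ μᵣN²A/R.
L₂/L₁ = (0.5) × (4) = 2.00.

L₂/L₁ = 2.00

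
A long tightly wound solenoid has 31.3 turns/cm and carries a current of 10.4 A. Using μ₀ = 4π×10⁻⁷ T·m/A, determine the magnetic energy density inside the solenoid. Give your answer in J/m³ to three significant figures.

B = μ₀nI = (4π×10⁻⁷)(3.130×10^3)(10.4) = 4.091×10^-2 T.
u = B²/(2μ₀) = (4.091×10^-2)²/(2×4π×10⁻⁷) = 665.8 J/m³.

u ≈ 666 J/m³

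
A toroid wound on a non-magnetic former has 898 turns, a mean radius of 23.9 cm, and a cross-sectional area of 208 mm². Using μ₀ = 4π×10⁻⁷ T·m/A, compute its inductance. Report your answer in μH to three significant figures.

L ≈ 140 μH

For a thin toroid, L = μ₀N²A/(2πR).
L = (4π×10⁻⁷)(898)²(2.080×10^-4) / (2π×0.239 m) = 1.404×10^-4 H.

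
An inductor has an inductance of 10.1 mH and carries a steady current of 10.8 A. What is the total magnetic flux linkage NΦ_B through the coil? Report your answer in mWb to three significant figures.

From L = NΦ_B/I, the flux linkage is NΦ_B = LI.
NΦ_B = (1.010×10^-2 H)(10.8 A) = 0.1091 Wb.

NΦ_B ≈ 109 mWb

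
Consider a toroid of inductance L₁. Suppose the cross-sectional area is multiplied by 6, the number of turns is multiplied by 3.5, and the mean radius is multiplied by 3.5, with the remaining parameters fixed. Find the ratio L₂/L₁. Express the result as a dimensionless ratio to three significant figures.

L₂/L₁ = 21.0

For a toroid, L ∝ μᵣN²A/R.
L₂/L₁ = (6) × (3.5)^2 × (3.5)^-1 = 21.0.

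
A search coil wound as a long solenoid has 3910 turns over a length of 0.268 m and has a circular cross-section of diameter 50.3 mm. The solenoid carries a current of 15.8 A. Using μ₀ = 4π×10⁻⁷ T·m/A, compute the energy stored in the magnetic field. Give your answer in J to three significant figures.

A = π(d/2)² = π(2.515×10^-2 m)² = 1.987×10^-3 m².
L = μ₀N²A/ℓ = (4π×10⁻⁷)(3910)²(1.987×10^-3)/(0.268) = 0.1424 H.
U = ½LI² = ½(0.1424)(15.8)² = 17.78 J.

U ≈ 17.8 J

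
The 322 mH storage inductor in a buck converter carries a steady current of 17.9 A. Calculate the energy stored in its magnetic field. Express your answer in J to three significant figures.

Stored magnetic energy: U = ½LI².
U = ½(0.322 H)(17.9 A)² = 51.59 J.

U ≈ 51.6 J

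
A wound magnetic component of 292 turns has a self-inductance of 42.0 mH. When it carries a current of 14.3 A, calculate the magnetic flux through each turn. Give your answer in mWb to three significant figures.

Φ_B ≈ 2.06 mWb

From L = NΦ_B/I, the flux per turn is Φ_B = LI/N.
Φ_B = (4.200×10^-2 H)(14.3 A)/292 = 2.057×10^-3 Wb.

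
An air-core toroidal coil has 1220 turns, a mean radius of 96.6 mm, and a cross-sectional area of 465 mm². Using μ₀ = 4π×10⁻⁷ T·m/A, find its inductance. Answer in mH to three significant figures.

For a thin toroid, L = μ₀N²A/(2πR).
L = (4π×10⁻⁷)(1220)²(4.650×10^-4) / (2π×9.660×10^-2 m) = 1.433×10^-3 H.

L ≈ 1.43 mH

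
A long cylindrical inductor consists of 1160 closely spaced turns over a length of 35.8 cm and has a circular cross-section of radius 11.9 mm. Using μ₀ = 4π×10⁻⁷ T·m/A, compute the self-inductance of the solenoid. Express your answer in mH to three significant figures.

L ≈ 2.10 mH

A = πr² = π(1.190×10^-2 m)² = 4.449×10^-4 m².
For a long solenoid, L = μ₀N²A/ℓ.
L = (4π×10⁻⁷)(1160)²(4.449×10^-4)/(0.358 m) = 2.101×10^-3 H.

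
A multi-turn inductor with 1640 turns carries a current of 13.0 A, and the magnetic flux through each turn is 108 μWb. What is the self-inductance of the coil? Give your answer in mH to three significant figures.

Self-inductance is defined by L = NΦ_B/I (flux linkage over current).
L = (1640)(1.080×10^-4 Wb)/(13.0 A) = 1.362×10^-2 H.

L ≈ 13.6 mH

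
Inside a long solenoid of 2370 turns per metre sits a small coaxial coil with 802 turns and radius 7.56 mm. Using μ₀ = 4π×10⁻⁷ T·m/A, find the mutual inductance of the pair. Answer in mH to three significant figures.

The outer solenoid produces a uniform field B₁ = μ₀n₁I₁ across the inner coil,
so the flux linkage is N₂Φ = N₂B₁A₂ = μ₀n₁N₂A₂·I₁, giving M = μ₀n₁N₂A₂.
A₂ = πr² = π(7.560×10^-3 m)² = 1.796×10^-4 m².
M = (4π×10⁻⁷)(2370)(802)(1.796×10^-4) = 4.289×10^-4 H.

M ≈ 0.429 mH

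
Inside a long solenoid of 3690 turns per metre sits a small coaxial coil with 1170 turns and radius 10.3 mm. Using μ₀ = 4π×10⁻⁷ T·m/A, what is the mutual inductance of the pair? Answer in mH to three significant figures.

The outer solenoid produces a uniform field B₁ = μ₀n₁I₁ across the inner coil,
so the flux linkage is N₂Φ = N₂B₁A₂ = μ₀n₁N₂A₂·I₁, giving M = μ₀n₁N₂A₂.
A₂ = πr² = π(1.030×10^-2 m)² = 3.333×10^-4 m².
M = (4π×10⁻⁷)(3690)(1170)(3.333×10^-4) = 1.808×10^-3 H.

M ≈ 1.81 mH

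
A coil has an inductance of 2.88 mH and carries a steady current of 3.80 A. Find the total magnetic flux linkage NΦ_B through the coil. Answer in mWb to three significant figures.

NΦ_B ≈ 10.9 mWb

From L = NΦ_B/I, the flux linkage is NΦ_B = LI.
NΦ_B = (2.880×10^-3 H)(3.80 A) = 1.094×10^-2 Wb.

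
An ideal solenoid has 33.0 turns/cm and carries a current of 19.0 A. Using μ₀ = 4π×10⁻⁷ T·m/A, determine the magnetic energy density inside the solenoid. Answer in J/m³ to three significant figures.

u ≈ 2470 J/m³

B = μ₀nI = (4π×10⁻⁷)(3.300×10^3)(19.0) = 7.879×10^-2 T.
u = B²/(2μ₀) = (7.879×10^-2)²/(2×4π×10⁻⁷) = 2.470×10^3 J/m³.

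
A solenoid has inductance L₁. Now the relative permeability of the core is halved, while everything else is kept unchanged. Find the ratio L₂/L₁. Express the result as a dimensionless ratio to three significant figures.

For a solenoid, L ∝ μᵣN²A/ℓ.
L₂/L₁ = (0.5) = 0.500.

L₂/L₁ = 0.500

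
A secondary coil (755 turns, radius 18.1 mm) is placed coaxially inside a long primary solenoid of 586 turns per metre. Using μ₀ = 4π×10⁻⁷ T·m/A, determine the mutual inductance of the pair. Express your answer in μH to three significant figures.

The outer solenoid produces a uniform field B₁ = μ₀n₁I₁ across the inner coil,
so the flux linkage is N₂Φ = N₂B₁A₂ = μ₀n₁N₂A₂·I₁, giving M = μ₀n₁N₂A₂.
A₂ = πr² = π(1.810×10^-2 m)² = 1.029×10^-3 m².
M = (4π×10⁻⁷)(586)(755)(1.029×10^-3) = 5.722×10^-4 H.

M ≈ 572 μH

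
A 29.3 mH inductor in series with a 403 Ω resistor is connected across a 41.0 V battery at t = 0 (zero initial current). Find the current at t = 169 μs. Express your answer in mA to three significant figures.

I ≈ 91.8 mA

τ = L/R = 2.930×10^-2/403 = 7.270×10^-5 s; final current I_∞ = ε/R = 41.0/403 = 0.1017 A.
I(t) = I_∞(1 − e^(−t/τ)) with t/τ = 2.324.
I = (0.1017)(1 − e^(−2.324)) = 9.178×10^-2 A.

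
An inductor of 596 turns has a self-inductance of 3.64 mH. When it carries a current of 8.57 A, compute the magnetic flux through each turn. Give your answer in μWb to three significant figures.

From L = NΦ_B/I, the flux per turn is Φ_B = LI/N.
Φ_B = (3.640×10^-3 H)(8.57 A)/596 = 5.234×10^-5 Wb.

Φ_B ≈ 52.3 μWb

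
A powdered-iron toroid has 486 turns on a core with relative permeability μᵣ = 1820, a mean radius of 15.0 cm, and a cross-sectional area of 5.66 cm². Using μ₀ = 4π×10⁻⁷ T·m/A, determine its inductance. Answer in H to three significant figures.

L ≈ 0.324 H

For a thin toroid, L = μ₀μᵣN²A/(2πR).
L = (4π×10⁻⁷)(1820)(486)²(5.660×10^-4) / (2π×0.15 m) = 0.3244 H.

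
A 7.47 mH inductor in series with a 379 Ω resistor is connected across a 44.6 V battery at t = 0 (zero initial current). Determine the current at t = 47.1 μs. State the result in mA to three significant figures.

τ = L/R = 7.470×10^-3/379 = 1.971×10^-5 s; final current I_∞ = ε/R = 44.6/379 = 0.1177 A.
I(t) = I_∞(1 − e^(−t/τ)) with t/τ = 2.390.
I = (0.1177)(1 − e^(−2.390)) = 0.1069 A.

I ≈ 107 mA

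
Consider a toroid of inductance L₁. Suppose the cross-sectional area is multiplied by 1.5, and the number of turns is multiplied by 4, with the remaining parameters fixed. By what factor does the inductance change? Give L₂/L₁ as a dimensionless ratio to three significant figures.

L₂/L₁ = 24.0

For a toroid, L ∝ μᵣN²A/R.
L₂/L₁ = (1.5) × (4)^2 = 24.0.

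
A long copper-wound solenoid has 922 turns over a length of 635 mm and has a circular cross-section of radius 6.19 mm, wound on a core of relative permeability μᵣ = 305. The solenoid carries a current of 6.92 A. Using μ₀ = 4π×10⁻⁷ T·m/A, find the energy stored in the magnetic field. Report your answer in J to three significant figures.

U ≈ 1.48 J

A = πr² = π(6.190×10^-3 m)² = 1.204×10^-4 m².
L = μ₀μᵣN²A/ℓ = (4π×10⁻⁷)(305)(922)²(1.204×10^-4)/(0.635) = 6.176×10^-2 H.
U = ½LI² = ½(6.176×10^-2)(6.92)² = 1.479 J.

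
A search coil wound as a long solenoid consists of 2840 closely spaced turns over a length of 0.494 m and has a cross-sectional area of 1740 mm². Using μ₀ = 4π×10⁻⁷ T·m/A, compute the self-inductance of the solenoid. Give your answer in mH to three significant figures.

A = 1740 mm² = 1.740×10^-3 m².
For a long solenoid, L = μ₀N²A/ℓ.
L = (4π×10⁻⁷)(2840)²(1.740×10^-3)/(0.494 m) = 3.570×10^-2 H.

L ≈ 35.7 mH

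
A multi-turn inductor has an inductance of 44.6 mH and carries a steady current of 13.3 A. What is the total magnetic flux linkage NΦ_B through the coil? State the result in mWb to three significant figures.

From L = NΦ_B/I, the flux linkage is NΦ_B = LI.
NΦ_B = (4.460×10^-2 H)(13.3 A) = 0.5932 Wb.

NΦ_B ≈ 593 mWb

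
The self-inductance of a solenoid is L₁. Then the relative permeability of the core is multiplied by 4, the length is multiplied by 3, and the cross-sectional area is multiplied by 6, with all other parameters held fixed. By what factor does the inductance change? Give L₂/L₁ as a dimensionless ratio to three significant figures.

L₂/L₁ = 8.00

For a solenoid, L ∝ μᵣN²A/ℓ.
L₂/L₁ = (4) × (3)^-1 × (6) = 8.00.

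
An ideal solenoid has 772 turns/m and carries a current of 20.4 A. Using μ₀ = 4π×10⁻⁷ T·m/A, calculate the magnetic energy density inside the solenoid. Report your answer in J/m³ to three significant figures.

B = μ₀nI = (4π×10⁻⁷)(772)(20.4) = 1.979×10^-2 T.
u = B²/(2μ₀) = (1.979×10^-2)²/(2×4π×10⁻⁷) = 155.8 J/m³.

u ≈ 156 J/m³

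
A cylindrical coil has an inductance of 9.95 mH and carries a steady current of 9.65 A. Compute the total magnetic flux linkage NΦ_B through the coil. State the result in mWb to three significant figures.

From L = NΦ_B/I, the flux linkage is NΦ_B = LI.
NΦ_B = (9.950×10^-3 H)(9.65 A) = 9.602×10^-2 Wb.

NΦ_B ≈ 96.0 mWb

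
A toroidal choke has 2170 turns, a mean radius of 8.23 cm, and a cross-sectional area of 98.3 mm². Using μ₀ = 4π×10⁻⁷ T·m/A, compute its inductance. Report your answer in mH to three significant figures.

For a thin toroid, L = μ₀N²A/(2πR).
L = (4π×10⁻⁷)(2170)²(9.830×10^-5) / (2π×8.230×10^-2 m) = 1.1249×10^-3 H.

L ≈ 1.12 mH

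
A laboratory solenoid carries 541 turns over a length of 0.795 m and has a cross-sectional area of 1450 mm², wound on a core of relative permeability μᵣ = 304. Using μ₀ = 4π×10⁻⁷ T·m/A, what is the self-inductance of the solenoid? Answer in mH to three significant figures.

L ≈ 204 mH

A = 1450 mm² = 1.450×10^-3 m².
For a long solenoid, L = μ₀μᵣN²A/ℓ.
L = (4π×10⁻⁷)(304)(541)²(1.450×10^-3)/(0.795 m) = 0.2039 H.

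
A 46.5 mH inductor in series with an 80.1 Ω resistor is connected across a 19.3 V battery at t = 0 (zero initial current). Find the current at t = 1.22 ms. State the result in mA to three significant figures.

I ≈ 211 mA

τ = L/R = 4.650×10^-2/80.1 = 5.805×10^-4 s; final current I_∞ = ε/R = 19.3/80.1 = 0.2409 A.
I(t) = I_∞(1 − e^(−t/τ)) with t/τ = 2.102.
I = (0.2409)(1 − e^(−2.102)) = 0.21149 A.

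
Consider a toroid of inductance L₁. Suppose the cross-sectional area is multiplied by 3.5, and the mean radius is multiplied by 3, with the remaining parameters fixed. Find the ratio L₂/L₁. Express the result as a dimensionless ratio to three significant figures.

For a toroid, L ∝ μᵣN²A/R.
L₂/L₁ = (3.5) × (3)^-1 = 1.17.

L₂/L₁ = 1.17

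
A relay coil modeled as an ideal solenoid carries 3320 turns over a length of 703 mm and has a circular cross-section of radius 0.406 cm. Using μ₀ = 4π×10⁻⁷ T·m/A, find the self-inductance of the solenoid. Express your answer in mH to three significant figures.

L ≈ 1.02 mH

A = πr² = π(4.060×10^-3 m)² = 5.178×10^-5 m².
For a long solenoid, L = μ₀N²A/ℓ.
L = (4π×10⁻⁷)(3320)²(5.178×10^-5)/(0.703 m) = 1.020×10^-3 H.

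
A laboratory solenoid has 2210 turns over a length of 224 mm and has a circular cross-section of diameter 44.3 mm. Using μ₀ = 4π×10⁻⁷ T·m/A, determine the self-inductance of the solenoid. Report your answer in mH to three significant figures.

A = π(d/2)² = π(2.215×10^-2 m)² = 1.541×10^-3 m².
For a long solenoid, L = μ₀N²A/ℓ.
L = (4π×10⁻⁷)(2210)²(1.541×10^-3)/(0.224 m) = 4.223×10^-2 H.

L ≈ 42.2 mH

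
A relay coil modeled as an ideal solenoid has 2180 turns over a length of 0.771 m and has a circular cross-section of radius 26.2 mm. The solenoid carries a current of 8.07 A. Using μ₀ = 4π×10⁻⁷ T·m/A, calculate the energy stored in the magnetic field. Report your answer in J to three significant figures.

A = πr² = π(2.620×10^-2 m)² = 2.157×10^-3 m².
L = μ₀N²A/ℓ = (4π×10⁻⁷)(2180)²(2.157×10^-3)/(0.771) = 1.670×10^-2 H.
U = ½LI² = ½(1.670×10^-2)(8.07)² = 0.5439 J.

U ≈ 0.544 J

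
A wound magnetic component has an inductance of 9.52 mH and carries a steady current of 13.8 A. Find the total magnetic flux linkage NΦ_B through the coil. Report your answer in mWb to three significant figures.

NΦ_B ≈ 131 mWb

From L = NΦ_B/I, the flux linkage is NΦ_B = LI.
NΦ_B = (9.520×10^-3 H)(13.8 A) = 0.1314 Wb.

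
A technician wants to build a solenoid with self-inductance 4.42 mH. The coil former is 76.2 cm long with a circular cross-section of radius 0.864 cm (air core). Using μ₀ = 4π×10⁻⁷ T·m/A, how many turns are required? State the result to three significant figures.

N ≈ 3380 turns

A = πr² = π(8.640×10^-3 m)² = 2.345×10^-4 m².
From L = μ₀N²A/ℓ, N = √(Lℓ / (μ₀A)).
N = √[(4.420×10^-3)(0.762) / ((4π×10⁻⁷)×2.345×10^-4)] = √(1.143×10^7) ≈ 3380.6.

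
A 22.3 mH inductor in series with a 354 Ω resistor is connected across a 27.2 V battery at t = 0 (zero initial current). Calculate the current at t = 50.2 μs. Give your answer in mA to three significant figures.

I ≈ 42.2 mA

τ = L/R = 2.230×10^-2/354 = 6.299×10^-5 s; final current I_∞ = ε/R = 27.2/354 = 7.684×10^-2 A.
I(t) = I_∞(1 − e^(−t/τ)) with t/τ = 0.797.
I = (7.684×10^-2)(1 − e^(−0.797)) = 4.220×10^-2 A.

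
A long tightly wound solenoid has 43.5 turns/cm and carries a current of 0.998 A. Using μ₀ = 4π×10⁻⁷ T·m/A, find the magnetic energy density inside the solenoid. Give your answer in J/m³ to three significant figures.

u ≈ 11.8 J/m³

B = μ₀nI = (4π×10⁻⁷)(4.350×10^3)(0.998) = 5.455×10^-3 T.
u = B²/(2μ₀) = (5.455×10^-3)²/(2×4π×10⁻⁷) = 11.84 J/m³.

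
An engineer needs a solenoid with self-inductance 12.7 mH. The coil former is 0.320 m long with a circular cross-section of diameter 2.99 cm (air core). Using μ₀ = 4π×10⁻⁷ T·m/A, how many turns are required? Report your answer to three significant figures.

A = π(d/2)² = π(1.495×10^-2 m)² = 7.022×10^-4 m².
From L = μ₀N²A/ℓ, N = √(Lℓ / (μ₀A)).
N = √[(1.270×10^-2)(0.32) / ((4π×10⁻⁷)×7.022×10^-4)] = √(4.606×10^6) ≈ 2146.1.

N ≈ 2150 turns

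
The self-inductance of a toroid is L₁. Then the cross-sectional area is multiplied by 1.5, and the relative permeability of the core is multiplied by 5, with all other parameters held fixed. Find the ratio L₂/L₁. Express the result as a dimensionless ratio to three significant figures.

L₂/L₁ = 7.50

For a toroid, L ∝ μᵣN²A/R.
L₂/L₁ = (1.5) × (5) = 7.50.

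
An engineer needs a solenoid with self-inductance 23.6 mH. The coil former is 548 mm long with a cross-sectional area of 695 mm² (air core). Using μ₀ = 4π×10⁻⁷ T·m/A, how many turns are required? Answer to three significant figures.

A = 695 mm² = 6.950×10^-4 m².
From L = μ₀N²A/ℓ, N = √(Lℓ / (μ₀A)).
N = √[(2.360×10^-2)(0.548) / ((4π×10⁻⁷)×6.950×10^-4)] = √(1.481×10^7) ≈ 3848.1.

N ≈ 3850 turns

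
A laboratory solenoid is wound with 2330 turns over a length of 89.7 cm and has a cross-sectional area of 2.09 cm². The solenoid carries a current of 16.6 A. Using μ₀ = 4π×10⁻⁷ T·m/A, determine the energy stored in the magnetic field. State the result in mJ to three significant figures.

U ≈ 219 mJ

A = 2.09 cm² = 2.090×10^-4 m².
L = μ₀N²A/ℓ = (4π×10⁻⁷)(2330)²(2.090×10^-4)/(0.897) = 1.590×10^-3 H.
U = ½LI² = ½(1.590×10^-3)(16.6)² = 0.219 J.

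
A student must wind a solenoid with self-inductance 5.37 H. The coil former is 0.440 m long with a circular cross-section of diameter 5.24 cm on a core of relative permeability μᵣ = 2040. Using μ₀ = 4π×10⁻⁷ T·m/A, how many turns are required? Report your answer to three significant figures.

N ≈ 654 turns

A = π(d/2)² = π(2.620×10^-2 m)² = 2.157×10^-3 m².
From L = μ₀μᵣN²A/ℓ, N = √(Lℓ / (μ₀μᵣA)).
N = √[(5.37)(0.44) / ((4π×10⁻⁷)(2040)×2.157×10^-3)] = √(4.274×10^5) ≈ 653.8.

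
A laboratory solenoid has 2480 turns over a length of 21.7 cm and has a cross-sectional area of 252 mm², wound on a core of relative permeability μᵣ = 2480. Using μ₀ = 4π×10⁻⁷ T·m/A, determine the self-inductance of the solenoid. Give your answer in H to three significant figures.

A = 252 mm² = 2.520×10^-4 m².
For a long solenoid, L = μ₀μᵣN²A/ℓ.
L = (4π×10⁻⁷)(2480)(2480)²(2.520×10^-4)/(0.217 m) = 22.26 H.

L ≈ 22.3 H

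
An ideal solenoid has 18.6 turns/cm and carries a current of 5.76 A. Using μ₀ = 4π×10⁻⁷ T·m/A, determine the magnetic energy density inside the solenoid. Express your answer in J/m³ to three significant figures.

u ≈ 72.1 J/m³

B = μ₀nI = (4π×10⁻⁷)(1.860×10^3)(5.76) = 1.346×10^-2 T.
u = B²/(2μ₀) = (1.346×10^-2)²/(2×4π×10⁻⁷) = 72.12 J/m³.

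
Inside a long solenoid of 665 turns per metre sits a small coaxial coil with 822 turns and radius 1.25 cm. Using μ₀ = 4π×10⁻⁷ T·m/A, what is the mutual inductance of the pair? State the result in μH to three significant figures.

The outer solenoid produces a uniform field B₁ = μ₀n₁I₁ across the inner coil,
so the flux linkage is N₂Φ = N₂B₁A₂ = μ₀n₁N₂A₂·I₁, giving M = μ₀n₁N₂A₂.
A₂ = πr² = π(1.250×10^-2 m)² = 4.909×10^-4 m².
M = (4π×10⁻⁷)(665)(822)(4.909×10^-4) = 3.372×10^-4 H.

M ≈ 337 μH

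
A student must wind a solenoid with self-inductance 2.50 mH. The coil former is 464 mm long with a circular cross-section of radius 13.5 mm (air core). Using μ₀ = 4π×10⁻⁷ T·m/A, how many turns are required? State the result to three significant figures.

A = πr² = π(1.350×10^-2 m)² = 5.726×10^-4 m².
From L = μ₀N²A/ℓ, N = √(Lℓ / (μ₀A)).
N = √[(2.500×10^-3)(0.464) / ((4π×10⁻⁷)×5.726×10^-4)] = √(1.612×10^6) ≈ 1269.7.

N ≈ 1270 turns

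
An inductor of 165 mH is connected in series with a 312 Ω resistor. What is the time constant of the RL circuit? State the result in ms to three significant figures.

τ = L/R = (0.165 H)/(312 Ω) = 5.288×10^-4 s.

τ ≈ 0.529 ms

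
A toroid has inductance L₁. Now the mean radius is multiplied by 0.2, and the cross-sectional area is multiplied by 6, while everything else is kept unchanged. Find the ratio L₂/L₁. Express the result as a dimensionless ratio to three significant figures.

L₂/L₁ = 30.0

For a toroid, L ∝ μᵣN²A/R.
L₂/L₁ = (0.2)^-1 × (6) = 30.0.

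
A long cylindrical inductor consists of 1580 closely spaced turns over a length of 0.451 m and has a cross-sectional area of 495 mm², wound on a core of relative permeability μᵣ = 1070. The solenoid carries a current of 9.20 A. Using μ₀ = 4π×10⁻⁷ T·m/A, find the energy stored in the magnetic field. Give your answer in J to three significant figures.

U ≈ 156 J

A = 495 mm² = 4.950×10^-4 m².
L = μ₀μᵣN²A/ℓ = (4π×10⁻⁷)(1070)(1580)²(4.950×10^-4)/(0.451) = 3.684 H.
U = ½LI² = ½(3.684)(9.20)² = 155.9 J.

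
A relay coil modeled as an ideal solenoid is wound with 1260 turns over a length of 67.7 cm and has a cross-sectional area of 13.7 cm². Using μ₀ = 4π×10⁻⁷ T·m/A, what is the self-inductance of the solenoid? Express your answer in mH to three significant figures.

A = 13.7 cm² = 1.370×10^-3 m².
For a long solenoid, L = μ₀N²A/ℓ.
L = (4π×10⁻⁷)(1260)²(1.370×10^-3)/(0.677 m) = 4.037×10^-3 H.

L ≈ 4.04 mH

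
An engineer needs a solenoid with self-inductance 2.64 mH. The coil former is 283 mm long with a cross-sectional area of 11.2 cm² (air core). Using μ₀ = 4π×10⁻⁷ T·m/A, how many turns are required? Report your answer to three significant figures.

N ≈ 729 turns

A = 11.2 cm² = 1.120×10^-3 m².
From L = μ₀N²A/ℓ, N = √(Lℓ / (μ₀A)).
N = √[(2.640×10^-3)(0.283) / ((4π×10⁻⁷)×1.120×10^-3)] = √(5.308×10^5) ≈ 728.6.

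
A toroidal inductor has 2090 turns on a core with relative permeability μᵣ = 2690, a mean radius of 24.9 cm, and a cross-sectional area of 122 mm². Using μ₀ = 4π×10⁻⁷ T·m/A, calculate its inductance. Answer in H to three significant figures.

L ≈ 1.15 H

For a thin toroid, L = μ₀μᵣN²A/(2πR).
L = (4π×10⁻⁷)(2690)(2090)²(1.220×10^-4) / (2π×0.249 m) = 1.151 H.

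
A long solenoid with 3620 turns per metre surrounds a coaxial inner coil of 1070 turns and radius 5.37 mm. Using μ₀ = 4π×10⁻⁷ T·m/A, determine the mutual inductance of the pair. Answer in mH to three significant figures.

The outer solenoid produces a uniform field B₁ = μ₀n₁I₁ across the inner coil,
so the flux linkage is N₂Φ = N₂B₁A₂ = μ₀n₁N₂A₂·I₁, giving M = μ₀n₁N₂A₂.
A₂ = πr² = π(5.370×10^-3 m)² = 9.059×10^-5 m².
M = (4π×10⁻⁷)(3620)(1070)(9.059×10^-5) = 4.410×10^-4 H.

M ≈ 0.441 mH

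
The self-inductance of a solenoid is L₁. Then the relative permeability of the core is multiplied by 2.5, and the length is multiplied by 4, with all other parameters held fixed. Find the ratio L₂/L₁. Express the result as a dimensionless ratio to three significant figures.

For a solenoid, L ∝ μᵣN²A/ℓ.
L₂/L₁ = (2.5) × (4)^-1 = 0.625.

L₂/L₁ = 0.625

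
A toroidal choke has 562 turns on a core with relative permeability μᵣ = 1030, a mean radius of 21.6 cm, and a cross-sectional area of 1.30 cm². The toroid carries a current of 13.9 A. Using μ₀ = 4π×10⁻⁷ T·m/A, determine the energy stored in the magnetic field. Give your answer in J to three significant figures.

L = μ₀μᵣN²A/(2πR) = (4π×10⁻⁷)(1030)(562)²(1.300×10^-4)/(2π×0.216) = 3.916×10^-2 H.
U = ½LI² = ½(3.916×10^-2)(13.9)² = 3.783 J.

U ≈ 3.78 J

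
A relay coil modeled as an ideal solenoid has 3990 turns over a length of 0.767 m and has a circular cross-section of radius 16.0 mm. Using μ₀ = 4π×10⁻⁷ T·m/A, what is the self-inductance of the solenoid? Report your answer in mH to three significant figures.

L ≈ 21.0 mH

A = πr² = π(1.600×10^-2 m)² = 8.042×10^-4 m².
For a long solenoid, L = μ₀N²A/ℓ.
L = (4π×10⁻⁷)(3990)²(8.042×10^-4)/(0.767 m) = 2.098×10^-2 H.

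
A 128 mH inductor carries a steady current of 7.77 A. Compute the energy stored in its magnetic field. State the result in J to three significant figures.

Stored magnetic energy: U = ½LI².
U = ½(0.128 H)(7.77 A)² = 3.864 J.

U ≈ 3.86 J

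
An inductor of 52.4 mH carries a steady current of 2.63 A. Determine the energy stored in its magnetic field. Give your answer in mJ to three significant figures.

U ≈ 181 mJ

Stored magnetic energy: U = ½LI².
U = ½(5.240×10^-2 H)(2.63 A)² = 0.1812 J.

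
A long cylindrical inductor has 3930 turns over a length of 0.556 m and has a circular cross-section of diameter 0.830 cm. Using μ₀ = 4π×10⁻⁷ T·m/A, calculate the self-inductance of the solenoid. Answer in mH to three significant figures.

L ≈ 1.89 mH

A = π(d/2)² = π(4.150×10^-3 m)² = 5.411×10^-5 m².
For a long solenoid, L = μ₀N²A/ℓ.
L = (4π×10⁻⁷)(3930)²(5.411×10^-5)/(0.556 m) = 1.889×10^-3 H.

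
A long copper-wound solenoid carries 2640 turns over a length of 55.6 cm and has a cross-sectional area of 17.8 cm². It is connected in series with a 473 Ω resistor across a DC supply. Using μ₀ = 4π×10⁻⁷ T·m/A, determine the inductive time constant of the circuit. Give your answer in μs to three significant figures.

A = 17.8 cm² = 1.780×10^-3 m².
L = μ₀N²A/ℓ = (4π×10⁻⁷)(2640)²(1.780×10^-3)/(0.556) = 2.804×10^-2 H.
τ = L/R = (2.804×10^-2)/(473) = 5.928×10^-5 s.

τ ≈ 59.3 μs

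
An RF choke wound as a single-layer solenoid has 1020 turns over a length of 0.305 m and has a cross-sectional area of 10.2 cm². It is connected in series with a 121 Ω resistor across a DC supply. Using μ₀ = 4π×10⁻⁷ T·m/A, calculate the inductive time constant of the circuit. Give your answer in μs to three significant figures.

τ ≈ 36.1 μs

A = 10.2 cm² = 1.020×10^-3 m².
L = μ₀N²A/ℓ = (4π×10⁻⁷)(1020)²(1.020×10^-3)/(0.305) = 4.372×10^-3 H.
τ = L/R = (4.372×10^-3)/(121) = 3.613×10^-5 s.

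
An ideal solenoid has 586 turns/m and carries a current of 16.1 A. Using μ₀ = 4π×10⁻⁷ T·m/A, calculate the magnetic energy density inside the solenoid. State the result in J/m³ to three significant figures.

B = μ₀nI = (4π×10⁻⁷)(586)(16.1) = 1.186×10^-2 T.
u = B²/(2μ₀) = (1.186×10^-2)²/(2×4π×10⁻⁷) = 55.93 J/m³.

u ≈ 55.9 J/m³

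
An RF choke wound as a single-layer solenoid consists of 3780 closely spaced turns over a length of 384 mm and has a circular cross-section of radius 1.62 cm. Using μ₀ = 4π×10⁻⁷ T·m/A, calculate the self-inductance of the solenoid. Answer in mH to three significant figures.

A = πr² = π(1.620×10^-2 m)² = 8.2448×10^-4 m².
For a long solenoid, L = μ₀N²A/ℓ.
L = (4π×10⁻⁷)(3780)²(8.2448×10^-4)/(0.384 m) = 3.855×10^-2 H.

L ≈ 38.6 mH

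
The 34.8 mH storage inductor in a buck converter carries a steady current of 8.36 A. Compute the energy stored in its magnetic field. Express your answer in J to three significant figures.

Stored magnetic energy: U = ½LI².
U = ½(3.480×10^-2 H)(8.36 A)² = 1.216 J.

U ≈ 1.22 J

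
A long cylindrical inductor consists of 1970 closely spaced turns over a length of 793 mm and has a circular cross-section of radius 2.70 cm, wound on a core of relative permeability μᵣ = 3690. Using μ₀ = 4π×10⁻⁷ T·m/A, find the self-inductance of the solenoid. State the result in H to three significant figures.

L ≈ 52.0 H

A = πr² = π(2.700×10^-2 m)² = 2.290×10^-3 m².
For a long solenoid, L = μ₀μᵣN²A/ℓ.
L = (4π×10⁻⁷)(3690)(1970)²(2.290×10^-3)/(0.793 m) = 51.97 H.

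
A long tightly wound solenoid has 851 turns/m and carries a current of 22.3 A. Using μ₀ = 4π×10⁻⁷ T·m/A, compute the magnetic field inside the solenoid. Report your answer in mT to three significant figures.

Inside a long solenoid, B = μ₀nI.
B = (4π×10⁻⁷)(851 m⁻¹)(22.3 A) = 2.3848×10^-2 T.

B ≈ 23.8 mT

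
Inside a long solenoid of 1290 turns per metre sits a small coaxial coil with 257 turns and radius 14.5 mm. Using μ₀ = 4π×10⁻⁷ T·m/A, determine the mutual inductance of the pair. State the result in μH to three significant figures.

The outer solenoid produces a uniform field B₁ = μ₀n₁I₁ across the inner coil,
so the flux linkage is N₂Φ = N₂B₁A₂ = μ₀n₁N₂A₂·I₁, giving M = μ₀n₁N₂A₂.
A₂ = πr² = π(1.450×10^-2 m)² = 6.605×10^-4 m².
M = (4π×10⁻⁷)(1290)(257)(6.605×10^-4) = 2.752×10^-4 H.

M ≈ 275 μH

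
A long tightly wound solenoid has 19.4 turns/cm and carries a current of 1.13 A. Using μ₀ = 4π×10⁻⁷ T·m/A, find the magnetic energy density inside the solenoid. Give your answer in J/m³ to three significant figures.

u ≈ 3.02 J/m³

B = μ₀nI = (4π×10⁻⁷)(1.940×10^3)(1.13) = 2.7548×10^-3 T.
u = B²/(2μ₀) = (2.7548×10^-3)²/(2×4π×10⁻⁷) = 3.02 J/m³.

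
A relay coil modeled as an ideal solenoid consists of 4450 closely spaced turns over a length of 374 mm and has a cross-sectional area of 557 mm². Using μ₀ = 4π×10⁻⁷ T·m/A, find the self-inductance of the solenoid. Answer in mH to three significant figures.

L ≈ 37.1 mH

A = 557 mm² = 5.570×10^-4 m².
For a long solenoid, L = μ₀N²A/ℓ.
L = (4π×10⁻⁷)(4450)²(5.570×10^-4)/(0.374 m) = 3.706×10^-2 H.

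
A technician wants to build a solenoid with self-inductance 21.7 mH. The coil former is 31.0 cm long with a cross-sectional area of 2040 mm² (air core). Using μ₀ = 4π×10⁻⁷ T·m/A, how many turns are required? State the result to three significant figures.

A = 2040 mm² = 2.040×10^-3 m².
From L = μ₀N²A/ℓ, N = √(Lℓ / (μ₀A)).
N = √[(2.170×10^-2)(0.31) / ((4π×10⁻⁷)×2.040×10^-3)] = √(2.624×10^6) ≈ 1619.9.

N ≈ 1620 turns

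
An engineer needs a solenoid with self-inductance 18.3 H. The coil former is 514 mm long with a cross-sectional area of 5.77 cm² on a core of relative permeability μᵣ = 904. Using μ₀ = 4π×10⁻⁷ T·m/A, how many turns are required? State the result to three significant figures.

A = 5.77 cm² = 5.770×10^-4 m².
From L = μ₀μᵣN²A/ℓ, N = √(Lℓ / (μ₀μᵣA)).
N = √[(18.3)(0.514) / ((4π×10⁻⁷)(904)×5.770×10^-4)] = √(1.435×10^7) ≈ 3788.2.

N ≈ 3790 turns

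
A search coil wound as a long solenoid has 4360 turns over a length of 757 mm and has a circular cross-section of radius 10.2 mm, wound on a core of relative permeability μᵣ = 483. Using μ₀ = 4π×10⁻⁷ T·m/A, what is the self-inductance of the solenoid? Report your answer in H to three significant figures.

A = πr² = π(1.020×10^-2 m)² = 3.269×10^-4 m².
For a long solenoid, L = μ₀μᵣN²A/ℓ.
L = (4π×10⁻⁷)(483)(4360)²(3.269×10^-4)/(0.757 m) = 4.982 H.

L ≈ 4.98 H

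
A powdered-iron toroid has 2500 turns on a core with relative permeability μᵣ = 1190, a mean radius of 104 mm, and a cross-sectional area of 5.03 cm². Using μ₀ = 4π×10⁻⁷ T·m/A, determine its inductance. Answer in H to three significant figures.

For a thin toroid, L = μ₀μᵣN²A/(2πR).
L = (4π×10⁻⁷)(1190)(2500)²(5.030×10^-4) / (2π×0.104 m) = 7.194 H.

L ≈ 7.19 H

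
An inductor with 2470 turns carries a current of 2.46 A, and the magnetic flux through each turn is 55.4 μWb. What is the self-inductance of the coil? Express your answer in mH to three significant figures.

L ≈ 55.6 mH

Self-inductance is defined by L = NΦ_B/I (flux linkage over current).
L = (2470)(5.540×10^-5 Wb)/(2.46 A) = 5.563×10^-2 H.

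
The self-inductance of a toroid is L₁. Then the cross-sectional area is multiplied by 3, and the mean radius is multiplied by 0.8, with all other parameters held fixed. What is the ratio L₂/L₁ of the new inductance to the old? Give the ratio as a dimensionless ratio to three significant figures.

For a toroid, L ∝ μᵣN²A/R.
L₂/L₁ = (3) × (0.8)^-1 = 3.75.

L₂/L₁ = 3.75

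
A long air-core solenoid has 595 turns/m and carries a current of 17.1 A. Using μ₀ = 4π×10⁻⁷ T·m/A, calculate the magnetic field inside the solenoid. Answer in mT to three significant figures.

B ≈ 12.8 mT

Inside a long solenoid, B = μ₀nI.
B = (4π×10⁻⁷)(595 m⁻¹)(17.1 A) = 1.279×10^-2 T.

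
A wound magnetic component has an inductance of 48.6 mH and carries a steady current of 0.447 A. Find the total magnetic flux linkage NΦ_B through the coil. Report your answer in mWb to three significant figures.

From L = NΦ_B/I, the flux linkage is NΦ_B = LI.
NΦ_B = (4.860×10^-2 H)(0.447 A) = 2.172×10^-2 Wb.

NΦ_B ≈ 21.7 mWb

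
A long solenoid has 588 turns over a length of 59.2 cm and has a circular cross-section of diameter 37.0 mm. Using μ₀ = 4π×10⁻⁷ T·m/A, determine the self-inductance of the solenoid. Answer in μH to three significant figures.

L ≈ 789 μH

A = π(d/2)² = π(1.850×10^-2 m)² = 1.075×10^-3 m².
For a long solenoid, L = μ₀N²A/ℓ.
L = (4π×10⁻⁷)(588)²(1.075×10^-3)/(0.592 m) = 7.891×10^-4 H.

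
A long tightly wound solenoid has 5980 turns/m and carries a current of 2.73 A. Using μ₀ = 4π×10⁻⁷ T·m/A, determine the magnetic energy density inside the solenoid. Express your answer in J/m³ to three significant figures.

B = μ₀nI = (4π×10⁻⁷)(5.980×10^3)(2.73) = 2.052×10^-2 T.
u = B²/(2μ₀) = (2.052×10^-2)²/(2×4π×10⁻⁷) = 167.46 J/m³.

u ≈ 167 J/m³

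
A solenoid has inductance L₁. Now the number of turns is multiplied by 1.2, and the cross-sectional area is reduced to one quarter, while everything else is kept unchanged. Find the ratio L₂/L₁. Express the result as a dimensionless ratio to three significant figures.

L₂/L₁ = 0.360

For a solenoid, L ∝ μᵣN²A/ℓ.
L₂/L₁ = (1.2)^2 × (0.25) = 0.360.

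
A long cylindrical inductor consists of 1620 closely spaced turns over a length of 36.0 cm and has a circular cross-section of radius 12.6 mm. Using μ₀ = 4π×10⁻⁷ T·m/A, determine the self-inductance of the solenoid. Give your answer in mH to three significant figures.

L ≈ 4.57 mH

A = πr² = π(1.260×10^-2 m)² = 4.988×10^-4 m².
For a long solenoid, L = μ₀N²A/ℓ.
L = (4π×10⁻⁷)(1620)²(4.988×10^-4)/(0.36 m) = 4.569×10^-3 H.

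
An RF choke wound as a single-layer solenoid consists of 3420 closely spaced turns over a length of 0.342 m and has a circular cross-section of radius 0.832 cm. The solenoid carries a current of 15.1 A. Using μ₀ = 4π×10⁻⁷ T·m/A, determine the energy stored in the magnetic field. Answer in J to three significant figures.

A = πr² = π(8.320×10^-3 m)² = 2.1747×10^-4 m².
L = μ₀N²A/ℓ = (4π×10⁻⁷)(3420)²(2.1747×10^-4)/(0.342) = 9.346×10^-3 H.
U = ½LI² = ½(9.346×10^-3)(15.1)² = 1.066 J.

U ≈ 1.07 J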